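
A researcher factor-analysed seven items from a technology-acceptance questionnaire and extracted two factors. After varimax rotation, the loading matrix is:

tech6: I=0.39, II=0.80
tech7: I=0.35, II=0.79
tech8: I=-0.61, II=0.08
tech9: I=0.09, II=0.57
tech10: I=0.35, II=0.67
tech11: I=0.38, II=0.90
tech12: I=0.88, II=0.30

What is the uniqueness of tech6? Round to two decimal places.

h² = 0.39² + 0.80² = 0.1521 + 0.6400 = 0.7921
Uniqueness u² = 1 − h² = 1 − 0.7921 = 0.2079

0.21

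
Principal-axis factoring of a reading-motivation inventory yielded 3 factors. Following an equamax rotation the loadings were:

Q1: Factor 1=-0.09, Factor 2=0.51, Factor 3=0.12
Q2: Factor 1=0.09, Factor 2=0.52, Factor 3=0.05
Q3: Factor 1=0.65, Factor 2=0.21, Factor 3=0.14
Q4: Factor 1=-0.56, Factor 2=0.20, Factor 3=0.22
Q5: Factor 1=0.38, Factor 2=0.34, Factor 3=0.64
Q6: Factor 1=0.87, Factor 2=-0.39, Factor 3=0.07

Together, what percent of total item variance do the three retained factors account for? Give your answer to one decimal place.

Communalities: 0.2826, 0.2810, 0.4862, 0.4020, 0.6696, 0.9139; Σh² = 3.0353.
Total variance with 6 standardized items is 6, so the solution explains 3.0353/6 = 0.5059 = 50.59%.

50.6%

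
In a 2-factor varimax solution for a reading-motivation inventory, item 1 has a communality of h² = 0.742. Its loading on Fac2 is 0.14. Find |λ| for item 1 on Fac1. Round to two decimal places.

0.85

Under orthogonal rotation h² = Σλ², so λ_Fac1² = h² − (0.0196) = 0.742 − 0.0196 = 0.7224.
|λ| = √0.7224 = 0.8499.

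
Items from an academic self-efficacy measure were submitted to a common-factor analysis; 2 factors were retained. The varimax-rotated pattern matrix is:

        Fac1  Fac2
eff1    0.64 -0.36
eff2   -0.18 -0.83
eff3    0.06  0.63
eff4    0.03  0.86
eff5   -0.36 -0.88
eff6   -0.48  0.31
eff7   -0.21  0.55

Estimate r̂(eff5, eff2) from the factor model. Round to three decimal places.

r̂ = Σ λ_i·λ_j across factors = (-0.36)(-0.18) + (-0.88)(-0.83)
  = +0.0648 +0.7304 = 0.7952

0.795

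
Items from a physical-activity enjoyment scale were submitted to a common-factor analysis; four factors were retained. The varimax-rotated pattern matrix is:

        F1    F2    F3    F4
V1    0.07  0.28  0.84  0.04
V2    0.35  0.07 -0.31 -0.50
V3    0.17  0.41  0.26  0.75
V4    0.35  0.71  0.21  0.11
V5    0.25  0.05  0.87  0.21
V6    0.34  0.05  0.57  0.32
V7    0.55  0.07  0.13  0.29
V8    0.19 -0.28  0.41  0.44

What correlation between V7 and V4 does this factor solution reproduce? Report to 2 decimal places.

0.30

r̂ = Σ λ_i·λ_j across factors = (0.55)(0.35) + (0.07)(0.71) + (0.13)(0.21) + (0.29)(0.11)
  = +0.1925 +0.0497 +0.0273 +0.0319 = 0.3014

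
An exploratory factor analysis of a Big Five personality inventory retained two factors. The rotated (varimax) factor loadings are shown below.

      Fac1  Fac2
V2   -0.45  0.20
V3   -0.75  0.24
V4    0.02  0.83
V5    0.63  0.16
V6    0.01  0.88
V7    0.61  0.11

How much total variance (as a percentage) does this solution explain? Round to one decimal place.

Communalities: 0.2425, 0.6201, 0.6893, 0.4225, 0.7745, 0.3842; Σh² = 3.1331.
Total variance with 6 standardized items is 6, so the solution explains 3.1331/6 = 0.5222 = 52.22%.

52.2%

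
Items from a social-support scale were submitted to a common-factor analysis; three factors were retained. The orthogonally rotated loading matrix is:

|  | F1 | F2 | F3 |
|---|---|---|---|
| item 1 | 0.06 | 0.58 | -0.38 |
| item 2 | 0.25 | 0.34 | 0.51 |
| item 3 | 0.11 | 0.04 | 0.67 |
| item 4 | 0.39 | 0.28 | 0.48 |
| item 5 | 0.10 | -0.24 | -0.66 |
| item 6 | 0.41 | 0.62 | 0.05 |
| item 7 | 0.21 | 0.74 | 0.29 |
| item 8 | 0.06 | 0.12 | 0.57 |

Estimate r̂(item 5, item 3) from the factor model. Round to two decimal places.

r̂ = Σ λ_i·λ_j across factors = (0.10)(0.11) + (-0.24)(0.04) + (-0.66)(0.67)
  = +0.0110 -0.0096 -0.4422 = -0.4408

-0.44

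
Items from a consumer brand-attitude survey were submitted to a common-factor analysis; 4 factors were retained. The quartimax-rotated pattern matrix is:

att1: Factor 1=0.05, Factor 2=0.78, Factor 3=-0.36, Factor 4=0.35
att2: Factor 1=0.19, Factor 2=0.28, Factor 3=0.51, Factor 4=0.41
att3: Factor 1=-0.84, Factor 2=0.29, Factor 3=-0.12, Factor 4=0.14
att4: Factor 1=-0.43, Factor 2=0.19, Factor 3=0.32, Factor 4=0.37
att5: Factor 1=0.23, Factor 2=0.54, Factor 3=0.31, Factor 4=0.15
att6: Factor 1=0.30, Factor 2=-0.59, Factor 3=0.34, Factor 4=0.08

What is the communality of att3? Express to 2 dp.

h² = (-0.84)² + 0.29² + (-0.12)² + 0.14² = 0.7056 + 0.0841 + 0.0144 + 0.0196 = 0.8237

0.82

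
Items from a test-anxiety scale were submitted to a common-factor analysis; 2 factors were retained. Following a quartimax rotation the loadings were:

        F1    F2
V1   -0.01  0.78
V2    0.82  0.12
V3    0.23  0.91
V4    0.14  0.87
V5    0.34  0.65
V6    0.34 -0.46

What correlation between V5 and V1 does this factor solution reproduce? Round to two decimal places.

r̂ = Σ λ_i·λ_j across factors = (0.34)(-0.01) + (0.65)(0.78)
  = -0.0034 +0.5070 = 0.5036

0.50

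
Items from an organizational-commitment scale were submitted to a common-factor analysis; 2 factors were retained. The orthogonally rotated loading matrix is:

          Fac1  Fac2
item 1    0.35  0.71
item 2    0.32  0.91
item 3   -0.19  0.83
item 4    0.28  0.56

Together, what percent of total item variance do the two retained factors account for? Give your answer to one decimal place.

Communalities: 0.6266, 0.9305, 0.7250, 0.3920; Σh² = 2.6741.
Total variance with 4 standardized items is 4, so the solution explains 2.6741/4 = 0.6685 = 66.85%.

66.9%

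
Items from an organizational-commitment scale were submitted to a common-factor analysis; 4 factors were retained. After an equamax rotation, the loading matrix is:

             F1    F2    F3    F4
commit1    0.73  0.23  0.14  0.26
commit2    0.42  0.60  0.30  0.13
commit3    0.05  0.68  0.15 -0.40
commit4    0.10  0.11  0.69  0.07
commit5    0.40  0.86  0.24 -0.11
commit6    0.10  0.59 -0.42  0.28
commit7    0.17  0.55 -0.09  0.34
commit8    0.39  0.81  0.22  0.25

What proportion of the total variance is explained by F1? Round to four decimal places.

SS loadings for F1 = 0.73² + 0.42² + 0.05² + 0.10² + 0.40² + 0.10² + 0.17² + 0.39² = 1.0728
Proportion of variance = 1.0728 / 8 = 0.1341.

0.1341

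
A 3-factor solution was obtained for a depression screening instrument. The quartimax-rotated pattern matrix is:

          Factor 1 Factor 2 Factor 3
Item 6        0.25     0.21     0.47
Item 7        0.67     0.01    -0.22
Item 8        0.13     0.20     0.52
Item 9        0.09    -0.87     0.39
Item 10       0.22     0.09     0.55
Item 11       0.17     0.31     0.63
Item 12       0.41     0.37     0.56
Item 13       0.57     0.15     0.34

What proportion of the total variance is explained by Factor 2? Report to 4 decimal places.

0.1381

SS loadings for Factor 2 = 0.21² + 0.01² + 0.20² + (-0.87)² + 0.09² + 0.31² + 0.37² + 0.15² = 1.1047
Proportion of variance = 1.1047 / 8 = 0.1381.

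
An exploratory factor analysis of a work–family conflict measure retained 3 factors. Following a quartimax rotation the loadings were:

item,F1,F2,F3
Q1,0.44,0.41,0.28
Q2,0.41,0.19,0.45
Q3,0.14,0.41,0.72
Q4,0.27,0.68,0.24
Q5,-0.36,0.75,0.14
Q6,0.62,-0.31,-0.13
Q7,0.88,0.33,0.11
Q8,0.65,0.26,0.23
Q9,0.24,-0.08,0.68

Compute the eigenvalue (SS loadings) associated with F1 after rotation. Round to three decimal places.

SS loadings for F1 = 0.44² + 0.41² + 0.14² + 0.27² + (-0.36)² + 0.62² + 0.88² + 0.65² + 0.24² = 0.1936 + 0.1681 + 0.0196 + 0.0729 + 0.1296 + 0.3844 + 0.7744 + 0.4225 + 0.0576 = 2.2227

2.223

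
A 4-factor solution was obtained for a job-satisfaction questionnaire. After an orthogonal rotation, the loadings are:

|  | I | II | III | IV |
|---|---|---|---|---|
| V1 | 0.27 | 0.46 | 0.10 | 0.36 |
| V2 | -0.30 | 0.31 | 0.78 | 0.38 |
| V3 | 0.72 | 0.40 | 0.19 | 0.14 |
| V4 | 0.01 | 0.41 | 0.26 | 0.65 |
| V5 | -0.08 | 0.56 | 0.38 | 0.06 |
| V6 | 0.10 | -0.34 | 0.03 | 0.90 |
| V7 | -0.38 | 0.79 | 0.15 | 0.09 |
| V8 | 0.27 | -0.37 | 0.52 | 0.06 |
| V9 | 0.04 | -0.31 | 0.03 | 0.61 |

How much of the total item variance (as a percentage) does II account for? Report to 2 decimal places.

21.36%

SS loadings for II = 0.46² + 0.31² + 0.40² + 0.41² + 0.56² + (-0.34)² + 0.79² + (-0.37)² + (-0.31)² = 1.9221
With 9 standardized items, total variance = 9. Proportion = 1.9221/9 = 0.2136 → 21.36%.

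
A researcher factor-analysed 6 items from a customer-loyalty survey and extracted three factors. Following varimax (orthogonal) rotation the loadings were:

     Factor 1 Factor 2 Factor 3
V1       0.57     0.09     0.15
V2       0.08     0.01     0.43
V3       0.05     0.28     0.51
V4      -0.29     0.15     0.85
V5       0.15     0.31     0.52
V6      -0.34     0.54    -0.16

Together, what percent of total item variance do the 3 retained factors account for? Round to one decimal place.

42.3%

Communalities: 0.3555, 0.1914, 0.3410, 0.8291, 0.3890, 0.4328; Σh² = 2.5388.
Total variance with 6 standardized items is 6, so the solution explains 2.5388/6 = 0.4231 = 42.31%.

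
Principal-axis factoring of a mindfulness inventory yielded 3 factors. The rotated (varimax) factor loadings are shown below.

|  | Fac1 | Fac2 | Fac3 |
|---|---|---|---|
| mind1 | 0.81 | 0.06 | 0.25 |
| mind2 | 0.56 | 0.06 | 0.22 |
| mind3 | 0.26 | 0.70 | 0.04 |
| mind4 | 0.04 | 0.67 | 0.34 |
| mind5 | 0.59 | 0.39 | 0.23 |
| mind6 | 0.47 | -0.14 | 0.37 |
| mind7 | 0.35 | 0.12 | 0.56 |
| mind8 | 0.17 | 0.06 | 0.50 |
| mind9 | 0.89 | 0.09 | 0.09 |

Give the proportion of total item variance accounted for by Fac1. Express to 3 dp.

SS loadings for Fac1 = 0.81² + 0.56² + 0.26² + 0.04² + 0.59² + 0.47² + 0.35² + 0.17² + 0.89² = 2.5514
Proportion of variance = 2.5514 / 9 = 0.2835.

0.283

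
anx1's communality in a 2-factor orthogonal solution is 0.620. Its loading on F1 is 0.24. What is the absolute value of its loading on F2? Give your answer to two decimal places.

Under orthogonal rotation h² = Σλ², so λ_F2² = h² − (0.0576) = 0.620 − 0.0576 = 0.5624.
|λ| = √0.5624 = 0.7499.

0.75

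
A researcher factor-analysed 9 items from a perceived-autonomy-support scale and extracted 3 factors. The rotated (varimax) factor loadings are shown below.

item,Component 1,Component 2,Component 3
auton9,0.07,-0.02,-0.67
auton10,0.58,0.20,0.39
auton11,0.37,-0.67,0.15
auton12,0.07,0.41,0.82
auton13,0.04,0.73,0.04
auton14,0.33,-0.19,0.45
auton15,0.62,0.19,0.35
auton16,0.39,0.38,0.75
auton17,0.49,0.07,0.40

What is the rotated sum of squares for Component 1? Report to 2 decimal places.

1.37

SS loadings for Component 1 = 0.07² + 0.58² + 0.37² + 0.07² + 0.04² + 0.33² + 0.62² + 0.39² + 0.49² = 0.0049 + 0.3364 + 0.1369 + 0.0049 + 0.0016 + 0.1089 + 0.3844 + 0.1521 + 0.2401 = 1.3702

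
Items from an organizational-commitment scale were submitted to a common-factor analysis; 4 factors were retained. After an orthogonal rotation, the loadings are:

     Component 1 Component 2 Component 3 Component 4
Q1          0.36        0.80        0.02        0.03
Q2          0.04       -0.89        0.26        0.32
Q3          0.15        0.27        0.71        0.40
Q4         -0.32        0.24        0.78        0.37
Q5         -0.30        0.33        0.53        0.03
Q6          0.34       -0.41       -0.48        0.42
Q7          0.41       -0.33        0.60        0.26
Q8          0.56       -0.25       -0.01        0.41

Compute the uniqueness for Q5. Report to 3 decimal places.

0.519

h² = (-0.30)² + 0.33² + 0.53² + 0.03² = 0.0900 + 0.1089 + 0.2809 + 0.0009 = 0.4807
Uniqueness u² = 1 − h² = 1 − 0.4807 = 0.5193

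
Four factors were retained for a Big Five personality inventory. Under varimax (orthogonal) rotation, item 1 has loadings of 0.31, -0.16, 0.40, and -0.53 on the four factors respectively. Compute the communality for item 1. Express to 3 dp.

0.563

h² = 0.31² + (-0.16)² + 0.40² + (-0.53)² = 0.0961 + 0.0256 + 0.1600 + 0.2809 = 0.5626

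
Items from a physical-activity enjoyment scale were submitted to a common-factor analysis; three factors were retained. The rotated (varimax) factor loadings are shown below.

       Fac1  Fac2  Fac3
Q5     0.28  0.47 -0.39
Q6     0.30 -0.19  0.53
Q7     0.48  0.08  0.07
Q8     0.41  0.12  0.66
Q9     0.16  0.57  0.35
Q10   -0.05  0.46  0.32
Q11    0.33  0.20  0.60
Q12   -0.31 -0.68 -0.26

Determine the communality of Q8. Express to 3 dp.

0.618

h² = 0.41² + 0.12² + 0.66² = 0.1681 + 0.0144 + 0.4356 = 0.6181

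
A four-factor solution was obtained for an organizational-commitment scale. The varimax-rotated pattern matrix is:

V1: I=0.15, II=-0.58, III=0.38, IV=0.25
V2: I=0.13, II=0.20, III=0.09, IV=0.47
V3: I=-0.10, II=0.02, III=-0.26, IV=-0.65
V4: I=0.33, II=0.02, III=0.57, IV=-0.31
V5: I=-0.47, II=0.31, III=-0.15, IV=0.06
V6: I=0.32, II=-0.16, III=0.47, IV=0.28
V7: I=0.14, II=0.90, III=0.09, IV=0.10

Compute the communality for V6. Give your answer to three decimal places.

h² = 0.32² + (-0.16)² + 0.47² + 0.28² = 0.1024 + 0.0256 + 0.2209 + 0.0784 = 0.4273

0.427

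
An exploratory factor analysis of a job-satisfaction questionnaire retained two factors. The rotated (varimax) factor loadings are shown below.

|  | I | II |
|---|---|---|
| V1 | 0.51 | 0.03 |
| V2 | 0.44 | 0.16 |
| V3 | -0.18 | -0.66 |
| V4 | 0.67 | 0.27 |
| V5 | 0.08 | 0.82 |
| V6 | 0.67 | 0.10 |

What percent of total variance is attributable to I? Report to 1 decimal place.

SS loadings for I = 0.51² + 0.44² + (-0.18)² + 0.67² + 0.08² + 0.67² = 1.3903
With 6 standardized items, total variance = 6. Proportion = 1.3903/6 = 0.2317 → 23.17%.

23.2%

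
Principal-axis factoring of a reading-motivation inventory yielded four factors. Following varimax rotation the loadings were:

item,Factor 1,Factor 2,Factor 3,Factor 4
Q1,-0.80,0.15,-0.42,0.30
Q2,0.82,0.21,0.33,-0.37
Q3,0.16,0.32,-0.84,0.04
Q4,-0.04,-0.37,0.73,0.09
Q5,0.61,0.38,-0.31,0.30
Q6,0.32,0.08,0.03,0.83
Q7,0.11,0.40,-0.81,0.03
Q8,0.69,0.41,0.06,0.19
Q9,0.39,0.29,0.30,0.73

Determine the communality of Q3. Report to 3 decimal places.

0.835

h² = 0.16² + 0.32² + (-0.84)² + 0.04² = 0.0256 + 0.1024 + 0.7056 + 0.0016 = 0.8352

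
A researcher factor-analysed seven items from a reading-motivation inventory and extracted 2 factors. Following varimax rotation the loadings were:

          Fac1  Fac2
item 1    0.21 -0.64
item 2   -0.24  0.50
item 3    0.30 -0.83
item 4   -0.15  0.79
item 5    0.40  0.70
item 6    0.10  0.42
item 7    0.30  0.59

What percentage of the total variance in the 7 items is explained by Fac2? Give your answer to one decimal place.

42.7%

SS loadings for Fac2 = (-0.64)² + 0.50² + (-0.83)² + 0.79² + 0.70² + 0.42² + 0.59² = 2.9871
With 7 standardized items, total variance = 7. Proportion = 2.9871/7 = 0.4267 → 42.67%.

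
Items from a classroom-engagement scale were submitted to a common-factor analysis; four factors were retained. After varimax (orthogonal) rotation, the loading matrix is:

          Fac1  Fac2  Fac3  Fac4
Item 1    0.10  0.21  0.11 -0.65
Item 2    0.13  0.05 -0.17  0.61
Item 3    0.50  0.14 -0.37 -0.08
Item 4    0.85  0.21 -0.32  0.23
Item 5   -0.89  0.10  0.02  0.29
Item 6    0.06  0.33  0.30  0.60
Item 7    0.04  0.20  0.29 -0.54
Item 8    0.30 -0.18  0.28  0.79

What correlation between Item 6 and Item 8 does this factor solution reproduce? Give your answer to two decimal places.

0.52

r̂ = Σ λ_i·λ_j across factors = (0.06)(0.30) + (0.33)(-0.18) + (0.30)(0.28) + (0.60)(0.79)
  = +0.0180 -0.0594 +0.0840 +0.4740 = 0.5166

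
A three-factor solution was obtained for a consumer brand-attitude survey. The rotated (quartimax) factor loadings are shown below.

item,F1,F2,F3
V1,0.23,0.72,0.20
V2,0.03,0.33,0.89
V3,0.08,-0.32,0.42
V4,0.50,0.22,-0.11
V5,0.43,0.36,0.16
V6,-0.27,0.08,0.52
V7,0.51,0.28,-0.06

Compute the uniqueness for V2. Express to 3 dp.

0.098

h² = 0.03² + 0.33² + 0.89² = 0.0009 + 0.1089 + 0.7921 = 0.9019
Uniqueness u² = 1 − h² = 1 − 0.9019 = 0.0981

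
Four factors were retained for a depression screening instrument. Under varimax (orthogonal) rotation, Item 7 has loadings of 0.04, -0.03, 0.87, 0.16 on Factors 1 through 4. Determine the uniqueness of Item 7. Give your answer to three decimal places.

0.215

h² = 0.04² + (-0.03)² + 0.87² + 0.16² = 0.0016 + 0.0009 + 0.7569 + 0.0256 = 0.7850
Uniqueness u² = 1 − h² = 1 − 0.7850 = 0.2150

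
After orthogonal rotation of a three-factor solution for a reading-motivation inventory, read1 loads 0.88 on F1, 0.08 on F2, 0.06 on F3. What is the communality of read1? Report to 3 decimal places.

h² = 0.88² + 0.08² + 0.06² = 0.7744 + 0.0064 + 0.0036 = 0.7844

0.784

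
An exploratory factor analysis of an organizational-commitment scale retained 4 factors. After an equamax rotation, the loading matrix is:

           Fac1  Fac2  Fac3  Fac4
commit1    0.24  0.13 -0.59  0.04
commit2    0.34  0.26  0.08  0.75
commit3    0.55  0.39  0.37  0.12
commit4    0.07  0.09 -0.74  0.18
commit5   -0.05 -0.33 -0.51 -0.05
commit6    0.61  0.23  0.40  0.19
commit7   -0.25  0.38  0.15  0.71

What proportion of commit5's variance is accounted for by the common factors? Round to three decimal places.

h² = (-0.05)² + (-0.33)² + (-0.51)² + (-0.05)² = 0.0025 + 0.1089 + 0.2601 + 0.0025 = 0.3740

0.374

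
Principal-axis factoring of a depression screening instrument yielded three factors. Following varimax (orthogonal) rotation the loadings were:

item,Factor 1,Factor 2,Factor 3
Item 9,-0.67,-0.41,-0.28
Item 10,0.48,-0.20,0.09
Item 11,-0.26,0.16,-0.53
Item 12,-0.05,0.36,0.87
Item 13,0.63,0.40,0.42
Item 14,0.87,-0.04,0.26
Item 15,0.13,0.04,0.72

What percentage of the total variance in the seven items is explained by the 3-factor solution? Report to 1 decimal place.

SS loadings by factor: 1.9201, 0.5265, 1.8867; total = 4.3333.
Total variance with 7 standardized items is 7, so the solution explains 4.3333/7 = 0.6190 = 61.90%.

61.9%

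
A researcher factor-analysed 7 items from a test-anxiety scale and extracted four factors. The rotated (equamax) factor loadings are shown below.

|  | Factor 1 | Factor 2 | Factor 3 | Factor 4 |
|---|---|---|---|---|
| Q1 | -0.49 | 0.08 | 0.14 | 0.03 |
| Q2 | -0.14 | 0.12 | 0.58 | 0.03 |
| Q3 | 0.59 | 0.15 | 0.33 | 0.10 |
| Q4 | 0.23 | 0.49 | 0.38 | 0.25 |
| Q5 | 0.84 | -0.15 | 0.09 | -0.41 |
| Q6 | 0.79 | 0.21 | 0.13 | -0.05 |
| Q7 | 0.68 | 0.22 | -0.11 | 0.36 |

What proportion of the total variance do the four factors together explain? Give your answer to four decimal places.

0.5532

Communalities: 0.2670, 0.3713, 0.4895, 0.4999, 0.9043, 0.6876, 0.6525; Σh² = 3.8721.
Total variance with 7 standardized items is 7, so the solution explains 3.8721/7 = 0.5532.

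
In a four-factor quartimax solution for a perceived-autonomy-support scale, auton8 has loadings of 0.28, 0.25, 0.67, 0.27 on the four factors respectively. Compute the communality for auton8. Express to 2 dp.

0.66

h² = 0.28² + 0.25² + 0.67² + 0.27² = 0.0784 + 0.0625 + 0.4489 + 0.0729 = 0.6627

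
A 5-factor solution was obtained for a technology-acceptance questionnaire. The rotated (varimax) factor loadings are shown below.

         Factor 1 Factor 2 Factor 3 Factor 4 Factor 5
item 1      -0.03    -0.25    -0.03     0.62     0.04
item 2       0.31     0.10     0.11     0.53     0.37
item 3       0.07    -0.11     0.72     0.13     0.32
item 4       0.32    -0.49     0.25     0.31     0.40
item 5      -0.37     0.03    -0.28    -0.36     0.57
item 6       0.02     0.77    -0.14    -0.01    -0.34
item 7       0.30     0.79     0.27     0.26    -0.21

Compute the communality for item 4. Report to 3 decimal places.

h² = 0.32² + (-0.49)² + 0.25² + 0.31² + 0.40² = 0.1024 + 0.2401 + 0.0625 + 0.0961 + 0.1600 = 0.6611

0.661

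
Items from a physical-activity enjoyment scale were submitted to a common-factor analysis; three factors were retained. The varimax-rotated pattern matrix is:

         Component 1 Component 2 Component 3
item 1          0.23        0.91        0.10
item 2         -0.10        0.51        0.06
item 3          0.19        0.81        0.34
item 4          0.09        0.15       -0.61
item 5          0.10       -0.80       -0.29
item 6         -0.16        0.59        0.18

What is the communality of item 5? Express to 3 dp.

0.734

h² = 0.10² + (-0.80)² + (-0.29)² = 0.0100 + 0.6400 + 0.0841 = 0.7341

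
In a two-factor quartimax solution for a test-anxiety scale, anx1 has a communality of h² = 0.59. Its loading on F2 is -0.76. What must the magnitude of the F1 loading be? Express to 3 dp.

0.111

Under orthogonal rotation h² = Σλ², so λ_F1² = h² − (0.5776) = 0.59 − 0.5776 = 0.0124.
|λ| = √0.0124 = 0.1114.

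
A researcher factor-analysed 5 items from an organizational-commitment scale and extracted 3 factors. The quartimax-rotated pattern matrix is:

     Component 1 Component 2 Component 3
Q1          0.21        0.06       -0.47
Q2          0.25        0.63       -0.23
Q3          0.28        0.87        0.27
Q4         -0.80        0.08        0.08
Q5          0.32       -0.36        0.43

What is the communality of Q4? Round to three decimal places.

h² = (-0.80)² + 0.08² + 0.08² = 0.6400 + 0.0064 + 0.0064 = 0.6528

0.653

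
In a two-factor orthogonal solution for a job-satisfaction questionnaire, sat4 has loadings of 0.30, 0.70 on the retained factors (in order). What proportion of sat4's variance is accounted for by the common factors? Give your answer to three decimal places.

h² = 0.30² + 0.70² = 0.0900 + 0.4900 = 0.5800

0.580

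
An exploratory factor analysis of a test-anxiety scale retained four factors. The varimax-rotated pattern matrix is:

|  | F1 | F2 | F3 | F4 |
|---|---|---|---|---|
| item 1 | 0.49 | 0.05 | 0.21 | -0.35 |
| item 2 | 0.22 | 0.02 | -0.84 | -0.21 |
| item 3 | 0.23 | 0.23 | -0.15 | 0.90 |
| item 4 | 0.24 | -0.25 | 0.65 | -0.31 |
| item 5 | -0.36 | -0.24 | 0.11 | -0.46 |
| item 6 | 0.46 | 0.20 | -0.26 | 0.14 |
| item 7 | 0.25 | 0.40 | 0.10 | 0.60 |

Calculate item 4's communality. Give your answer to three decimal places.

0.639

h² = 0.24² + (-0.25)² + 0.65² + (-0.31)² = 0.0576 + 0.0625 + 0.4225 + 0.0961 = 0.6387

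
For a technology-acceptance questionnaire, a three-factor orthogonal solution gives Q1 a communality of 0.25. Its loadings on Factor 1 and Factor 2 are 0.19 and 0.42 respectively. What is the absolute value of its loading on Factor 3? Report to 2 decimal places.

Under orthogonal rotation h² = Σλ², so λ_Factor 3² = h² − (0.2125) = 0.25 − 0.2125 = 0.0375.
|λ| = √0.0375 = 0.1936.

0.19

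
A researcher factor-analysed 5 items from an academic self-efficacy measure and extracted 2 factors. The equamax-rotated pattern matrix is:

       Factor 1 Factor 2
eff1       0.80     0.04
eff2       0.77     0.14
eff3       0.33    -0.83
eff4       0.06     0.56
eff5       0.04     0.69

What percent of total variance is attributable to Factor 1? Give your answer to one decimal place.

SS loadings for Factor 1 = 0.80² + 0.77² + 0.33² + 0.06² + 0.04² = 1.3470
With 5 standardized items, total variance = 5. Proportion = 1.3470/5 = 0.2694 → 26.94%.

26.9%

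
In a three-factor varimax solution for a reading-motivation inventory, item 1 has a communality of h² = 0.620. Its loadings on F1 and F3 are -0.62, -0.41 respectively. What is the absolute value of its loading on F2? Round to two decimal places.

Under orthogonal rotation h² = Σλ², so λ_F2² = h² − (0.5525) = 0.620 − 0.5525 = 0.0675.
|λ| = √0.0675 = 0.2598.

0.26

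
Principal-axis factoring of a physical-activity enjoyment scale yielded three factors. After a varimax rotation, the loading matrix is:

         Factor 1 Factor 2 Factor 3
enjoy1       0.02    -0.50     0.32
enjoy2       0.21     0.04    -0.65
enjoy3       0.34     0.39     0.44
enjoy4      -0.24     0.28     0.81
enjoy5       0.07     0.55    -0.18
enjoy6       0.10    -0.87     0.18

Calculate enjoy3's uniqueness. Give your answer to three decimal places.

h² = 0.34² + 0.39² + 0.44² = 0.1156 + 0.1521 + 0.1936 = 0.4613
Uniqueness u² = 1 − h² = 1 − 0.4613 = 0.5387

0.539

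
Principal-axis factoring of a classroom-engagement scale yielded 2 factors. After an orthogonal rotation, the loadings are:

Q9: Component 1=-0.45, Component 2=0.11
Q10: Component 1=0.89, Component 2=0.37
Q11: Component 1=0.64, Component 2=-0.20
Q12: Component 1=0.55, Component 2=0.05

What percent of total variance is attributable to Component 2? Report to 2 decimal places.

4.79%

SS loadings for Component 2 = 0.11² + 0.37² + (-0.20)² + 0.05² = 0.1915
With 4 standardized items, total variance = 4. Proportion = 0.1915/4 = 0.0479 → 4.79%.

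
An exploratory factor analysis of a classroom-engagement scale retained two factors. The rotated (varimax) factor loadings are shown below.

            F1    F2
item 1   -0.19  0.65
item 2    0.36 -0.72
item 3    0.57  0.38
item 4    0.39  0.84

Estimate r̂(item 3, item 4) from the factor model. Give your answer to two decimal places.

0.54

r̂ = Σ λ_i·λ_j across factors = (0.57)(0.39) + (0.38)(0.84)
  = +0.2223 +0.3192 = 0.5415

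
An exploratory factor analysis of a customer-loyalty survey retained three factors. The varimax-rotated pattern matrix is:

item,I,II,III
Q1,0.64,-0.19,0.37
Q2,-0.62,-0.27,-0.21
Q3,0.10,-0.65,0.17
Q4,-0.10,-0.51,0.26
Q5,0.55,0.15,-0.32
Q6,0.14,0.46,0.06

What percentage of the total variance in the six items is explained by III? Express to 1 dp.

SS loadings for III = 0.37² + (-0.21)² + 0.17² + 0.26² + (-0.32)² + 0.06² = 0.3835
With 6 standardized items, total variance = 6. Proportion = 0.3835/6 = 0.0639 → 6.39%.

6.4%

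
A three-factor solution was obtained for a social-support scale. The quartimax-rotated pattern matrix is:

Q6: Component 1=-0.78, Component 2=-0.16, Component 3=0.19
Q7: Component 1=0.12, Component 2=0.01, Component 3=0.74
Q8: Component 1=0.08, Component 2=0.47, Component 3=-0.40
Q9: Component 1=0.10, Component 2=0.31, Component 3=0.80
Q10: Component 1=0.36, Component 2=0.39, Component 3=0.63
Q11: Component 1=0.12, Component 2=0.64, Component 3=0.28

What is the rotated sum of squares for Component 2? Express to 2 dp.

0.90

SS loadings for Component 2 = (-0.16)² + 0.01² + 0.47² + 0.31² + 0.39² + 0.64² = 0.0256 + 0.0001 + 0.2209 + 0.0961 + 0.1521 + 0.4096 = 0.9044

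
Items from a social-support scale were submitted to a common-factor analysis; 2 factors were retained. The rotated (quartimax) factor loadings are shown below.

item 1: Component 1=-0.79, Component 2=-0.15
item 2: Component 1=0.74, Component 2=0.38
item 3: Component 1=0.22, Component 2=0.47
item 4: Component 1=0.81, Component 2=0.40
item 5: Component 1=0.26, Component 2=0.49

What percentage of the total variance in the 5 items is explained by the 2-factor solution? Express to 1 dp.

SS loadings by factor: 1.9438, 0.7879; total = 2.7317.
Total variance with 5 standardized items is 5, so the solution explains 2.7317/5 = 0.5463 = 54.63%.

54.6%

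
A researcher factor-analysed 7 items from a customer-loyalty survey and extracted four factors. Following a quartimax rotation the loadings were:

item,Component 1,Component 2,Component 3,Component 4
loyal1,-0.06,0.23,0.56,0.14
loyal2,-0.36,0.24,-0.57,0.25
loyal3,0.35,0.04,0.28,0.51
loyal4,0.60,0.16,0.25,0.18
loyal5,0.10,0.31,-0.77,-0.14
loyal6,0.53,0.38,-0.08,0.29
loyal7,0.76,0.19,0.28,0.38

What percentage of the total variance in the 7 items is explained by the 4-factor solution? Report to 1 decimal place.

Communalities: 0.3897, 0.5746, 0.4626, 0.4805, 0.7186, 0.5158, 0.8365; Σh² = 3.9783.
Total variance with 7 standardized items is 7, so the solution explains 3.9783/7 = 0.5683 = 56.83%.

56.8%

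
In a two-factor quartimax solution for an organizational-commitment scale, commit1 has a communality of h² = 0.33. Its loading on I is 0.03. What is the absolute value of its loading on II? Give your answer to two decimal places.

0.57

Under orthogonal rotation h² = Σλ², so λ_II² = h² − (0.0009) = 0.33 − 0.0009 = 0.3291.
|λ| = √0.3291 = 0.5737.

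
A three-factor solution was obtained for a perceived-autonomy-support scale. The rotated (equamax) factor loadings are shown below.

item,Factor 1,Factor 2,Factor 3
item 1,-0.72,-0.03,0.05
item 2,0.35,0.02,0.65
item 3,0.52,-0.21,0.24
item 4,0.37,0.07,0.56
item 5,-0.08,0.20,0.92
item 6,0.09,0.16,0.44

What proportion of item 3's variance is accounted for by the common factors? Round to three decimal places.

0.372

h² = 0.52² + (-0.21)² + 0.24² = 0.2704 + 0.0441 + 0.0576 = 0.3721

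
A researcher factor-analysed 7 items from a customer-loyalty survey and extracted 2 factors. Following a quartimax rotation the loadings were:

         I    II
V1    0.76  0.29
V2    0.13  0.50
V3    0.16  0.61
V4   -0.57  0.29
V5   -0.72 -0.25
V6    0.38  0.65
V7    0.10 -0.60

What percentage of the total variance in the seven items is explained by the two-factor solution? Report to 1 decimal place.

46.5%

SS loadings by factor: 1.6178, 1.6353; total = 3.2531.
Total variance with 7 standardized items is 7, so the solution explains 3.2531/7 = 0.4647 = 46.47%.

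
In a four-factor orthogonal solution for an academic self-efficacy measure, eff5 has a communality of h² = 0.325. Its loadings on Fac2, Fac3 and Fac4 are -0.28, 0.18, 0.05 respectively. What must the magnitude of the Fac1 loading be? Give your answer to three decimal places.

Under orthogonal rotation h² = Σλ², so λ_Fac1² = h² − (0.1133) = 0.325 − 0.1133 = 0.2117.
|λ| = √0.2117 = 0.4601.

0.460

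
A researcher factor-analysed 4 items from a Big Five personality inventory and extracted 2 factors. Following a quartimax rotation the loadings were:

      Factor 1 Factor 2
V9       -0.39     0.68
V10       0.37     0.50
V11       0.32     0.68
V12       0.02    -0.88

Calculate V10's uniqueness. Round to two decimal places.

h² = 0.37² + 0.50² = 0.1369 + 0.2500 = 0.3869
Uniqueness u² = 1 − h² = 1 − 0.3869 = 0.6131

0.61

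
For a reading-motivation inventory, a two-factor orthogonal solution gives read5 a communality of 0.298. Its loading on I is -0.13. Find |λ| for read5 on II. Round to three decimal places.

Under orthogonal rotation h² = Σλ², so λ_II² = h² − (0.0169) = 0.298 − 0.0169 = 0.2811.
|λ| = √0.2811 = 0.5302.

0.530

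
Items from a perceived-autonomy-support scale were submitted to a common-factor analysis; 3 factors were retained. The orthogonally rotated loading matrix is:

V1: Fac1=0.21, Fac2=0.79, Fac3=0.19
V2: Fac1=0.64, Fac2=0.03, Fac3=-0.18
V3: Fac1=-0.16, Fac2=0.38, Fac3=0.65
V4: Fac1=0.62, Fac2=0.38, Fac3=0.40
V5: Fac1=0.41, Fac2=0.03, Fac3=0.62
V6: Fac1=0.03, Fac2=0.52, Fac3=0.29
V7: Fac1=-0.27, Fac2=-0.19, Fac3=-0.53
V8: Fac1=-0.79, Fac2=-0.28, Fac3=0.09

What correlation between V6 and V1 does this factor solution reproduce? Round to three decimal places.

r̂ = Σ λ_i·λ_j across factors = (0.03)(0.21) + (0.52)(0.79) + (0.29)(0.19)
  = +0.0063 +0.4108 +0.0551 = 0.4722

0.472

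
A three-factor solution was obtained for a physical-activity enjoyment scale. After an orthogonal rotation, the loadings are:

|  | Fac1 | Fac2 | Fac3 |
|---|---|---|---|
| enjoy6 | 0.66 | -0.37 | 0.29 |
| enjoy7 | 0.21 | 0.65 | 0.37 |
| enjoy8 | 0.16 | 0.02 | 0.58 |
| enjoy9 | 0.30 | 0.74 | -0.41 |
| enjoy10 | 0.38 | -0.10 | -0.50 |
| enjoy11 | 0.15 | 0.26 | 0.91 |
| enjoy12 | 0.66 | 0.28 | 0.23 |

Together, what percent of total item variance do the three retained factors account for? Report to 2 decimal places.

61.68%

SS loadings by factor: 1.1978, 1.2634, 1.8565; total = 4.3177.
Total variance with 7 standardized items is 7, so the solution explains 4.3177/7 = 0.6168 = 61.68%.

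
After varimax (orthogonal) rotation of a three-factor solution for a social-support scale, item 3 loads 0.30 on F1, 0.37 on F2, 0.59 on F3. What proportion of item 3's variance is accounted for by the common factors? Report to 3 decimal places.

h² = 0.30² + 0.37² + 0.59² = 0.0900 + 0.1369 + 0.3481 = 0.5750

0.575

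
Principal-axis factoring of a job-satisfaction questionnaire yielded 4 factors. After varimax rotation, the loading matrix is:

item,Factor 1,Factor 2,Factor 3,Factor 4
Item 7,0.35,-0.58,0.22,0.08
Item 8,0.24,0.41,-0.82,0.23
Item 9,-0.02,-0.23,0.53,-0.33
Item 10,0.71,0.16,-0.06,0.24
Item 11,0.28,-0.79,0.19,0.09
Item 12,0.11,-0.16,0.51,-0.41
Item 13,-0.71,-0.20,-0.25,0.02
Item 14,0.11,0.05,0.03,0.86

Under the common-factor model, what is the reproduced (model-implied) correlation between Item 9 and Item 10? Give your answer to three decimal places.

r̂ = Σ λ_i·λ_j across factors = (-0.02)(0.71) + (-0.23)(0.16) + (0.53)(-0.06) + (-0.33)(0.24)
  = -0.0142 -0.0368 -0.0318 -0.0792 = -0.1620

-0.162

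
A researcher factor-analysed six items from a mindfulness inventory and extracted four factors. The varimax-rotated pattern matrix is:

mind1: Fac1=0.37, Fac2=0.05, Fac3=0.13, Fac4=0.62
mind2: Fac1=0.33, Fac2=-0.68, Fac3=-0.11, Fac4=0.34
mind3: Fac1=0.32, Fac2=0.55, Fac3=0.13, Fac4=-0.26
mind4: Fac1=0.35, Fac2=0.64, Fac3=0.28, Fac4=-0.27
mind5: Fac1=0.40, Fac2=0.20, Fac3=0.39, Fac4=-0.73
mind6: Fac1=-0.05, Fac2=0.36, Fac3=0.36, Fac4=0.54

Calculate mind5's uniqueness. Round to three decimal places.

h² = 0.40² + 0.20² + 0.39² + (-0.73)² = 0.1600 + 0.0400 + 0.1521 + 0.5329 = 0.8850
Uniqueness u² = 1 − h² = 1 − 0.8850 = 0.1150

0.115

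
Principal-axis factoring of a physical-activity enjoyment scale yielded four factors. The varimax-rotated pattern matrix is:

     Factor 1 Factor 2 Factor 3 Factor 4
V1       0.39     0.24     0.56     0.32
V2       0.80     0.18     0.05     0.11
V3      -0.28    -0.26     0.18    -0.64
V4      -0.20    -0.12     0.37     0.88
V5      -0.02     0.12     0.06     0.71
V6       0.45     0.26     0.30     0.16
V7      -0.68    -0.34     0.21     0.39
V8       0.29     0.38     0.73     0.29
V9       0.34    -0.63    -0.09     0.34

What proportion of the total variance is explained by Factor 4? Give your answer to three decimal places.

0.242

SS loadings for Factor 4 = 0.32² + 0.11² + (-0.64)² + 0.88² + 0.71² + 0.16² + 0.39² + 0.29² + 0.34² = 2.1800
Proportion of variance = 2.1800 / 9 = 0.2422.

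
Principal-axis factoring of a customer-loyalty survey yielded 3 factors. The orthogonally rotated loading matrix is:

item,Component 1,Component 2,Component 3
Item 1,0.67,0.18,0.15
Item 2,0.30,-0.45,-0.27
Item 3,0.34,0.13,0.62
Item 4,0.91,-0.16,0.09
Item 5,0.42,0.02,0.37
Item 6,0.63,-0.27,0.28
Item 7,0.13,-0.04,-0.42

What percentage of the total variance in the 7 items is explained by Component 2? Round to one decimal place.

5.0%

SS loadings for Component 2 = 0.18² + (-0.45)² + 0.13² + (-0.16)² + 0.02² + (-0.27)² + (-0.04)² = 0.3523
With 7 standardized items, total variance = 7. Proportion = 0.3523/7 = 0.0503 → 5.03%.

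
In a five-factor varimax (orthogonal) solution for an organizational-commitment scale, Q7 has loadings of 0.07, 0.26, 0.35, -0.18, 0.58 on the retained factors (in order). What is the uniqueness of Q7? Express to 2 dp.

0.44

h² = 0.07² + 0.26² + 0.35² + (-0.18)² + 0.58² = 0.0049 + 0.0676 + 0.1225 + 0.0324 + 0.3364 = 0.5638
Uniqueness u² = 1 − h² = 1 − 0.5638 = 0.4362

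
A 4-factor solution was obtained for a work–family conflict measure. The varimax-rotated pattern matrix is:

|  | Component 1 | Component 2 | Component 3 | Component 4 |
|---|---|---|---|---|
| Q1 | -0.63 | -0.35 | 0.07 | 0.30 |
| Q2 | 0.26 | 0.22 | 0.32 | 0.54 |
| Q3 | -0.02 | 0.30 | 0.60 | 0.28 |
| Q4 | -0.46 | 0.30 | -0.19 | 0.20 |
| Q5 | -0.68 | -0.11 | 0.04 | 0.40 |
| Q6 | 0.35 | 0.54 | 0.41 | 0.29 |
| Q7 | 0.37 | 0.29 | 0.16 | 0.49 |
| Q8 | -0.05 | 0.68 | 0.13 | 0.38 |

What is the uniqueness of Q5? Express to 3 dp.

0.364

h² = (-0.68)² + (-0.11)² + 0.04² + 0.40² = 0.4624 + 0.0121 + 0.0016 + 0.1600 = 0.6361
Uniqueness u² = 1 − h² = 1 − 0.6361 = 0.3639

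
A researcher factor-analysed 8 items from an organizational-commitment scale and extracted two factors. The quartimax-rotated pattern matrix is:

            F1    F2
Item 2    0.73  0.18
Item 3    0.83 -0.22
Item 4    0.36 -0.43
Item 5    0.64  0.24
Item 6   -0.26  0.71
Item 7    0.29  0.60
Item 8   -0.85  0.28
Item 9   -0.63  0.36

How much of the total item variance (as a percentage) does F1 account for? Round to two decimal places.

SS loadings for F1 = 0.73² + 0.83² + 0.36² + 0.64² + (-0.26)² + 0.29² + (-0.85)² + (-0.63)² = 3.0321
With 8 standardized items, total variance = 8. Proportion = 3.0321/8 = 0.3790 → 37.90%.

37.90%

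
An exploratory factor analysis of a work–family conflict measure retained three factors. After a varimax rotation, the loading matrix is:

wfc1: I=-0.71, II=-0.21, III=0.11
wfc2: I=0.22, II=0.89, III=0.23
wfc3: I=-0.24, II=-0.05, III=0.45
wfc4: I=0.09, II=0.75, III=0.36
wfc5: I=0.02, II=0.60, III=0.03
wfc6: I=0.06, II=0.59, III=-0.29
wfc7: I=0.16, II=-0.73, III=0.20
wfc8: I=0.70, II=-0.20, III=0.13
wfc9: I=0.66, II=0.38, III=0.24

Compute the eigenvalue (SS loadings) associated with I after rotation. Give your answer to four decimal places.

SS loadings for I = (-0.71)² + 0.22² + (-0.24)² + 0.09² + 0.02² + 0.06² + 0.16² + 0.70² + 0.66² = 0.5041 + 0.0484 + 0.0576 + 0.0081 + 0.0004 + 0.0036 + 0.0256 + 0.4900 + 0.4356 = 1.5734

1.5734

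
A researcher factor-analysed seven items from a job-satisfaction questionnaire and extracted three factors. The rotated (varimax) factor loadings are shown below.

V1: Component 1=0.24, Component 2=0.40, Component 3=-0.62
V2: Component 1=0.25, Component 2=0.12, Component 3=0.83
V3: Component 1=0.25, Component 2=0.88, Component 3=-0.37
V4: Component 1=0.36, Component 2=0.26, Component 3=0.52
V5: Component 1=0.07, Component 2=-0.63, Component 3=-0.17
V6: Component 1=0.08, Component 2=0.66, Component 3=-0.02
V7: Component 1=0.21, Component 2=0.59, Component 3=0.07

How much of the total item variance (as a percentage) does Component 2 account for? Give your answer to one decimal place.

31.4%

SS loadings for Component 2 = 0.40² + 0.12² + 0.88² + 0.26² + (-0.63)² + 0.66² + 0.59² = 2.1970
With 7 standardized items, total variance = 7. Proportion = 2.1970/7 = 0.3139 → 31.39%.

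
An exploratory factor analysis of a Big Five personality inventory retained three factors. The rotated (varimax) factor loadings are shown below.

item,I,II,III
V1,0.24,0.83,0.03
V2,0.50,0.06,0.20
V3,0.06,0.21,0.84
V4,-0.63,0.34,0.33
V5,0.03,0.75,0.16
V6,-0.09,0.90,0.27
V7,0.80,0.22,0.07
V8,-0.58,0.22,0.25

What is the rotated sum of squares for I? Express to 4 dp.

SS loadings for I = 0.24² + 0.50² + 0.06² + (-0.63)² + 0.03² + (-0.09)² + 0.80² + (-0.58)² = 0.0576 + 0.2500 + 0.0036 + 0.3969 + 0.0009 + 0.0081 + 0.6400 + 0.3364 = 1.6935

1.6935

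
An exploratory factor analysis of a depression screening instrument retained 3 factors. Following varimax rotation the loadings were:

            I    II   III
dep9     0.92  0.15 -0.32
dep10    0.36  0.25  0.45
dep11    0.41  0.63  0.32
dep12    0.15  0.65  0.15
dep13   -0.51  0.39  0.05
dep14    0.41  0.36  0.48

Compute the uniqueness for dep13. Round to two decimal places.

h² = (-0.51)² + 0.39² + 0.05² = 0.2601 + 0.1521 + 0.0025 = 0.4147
Uniqueness u² = 1 − h² = 1 − 0.4147 = 0.5853

0.59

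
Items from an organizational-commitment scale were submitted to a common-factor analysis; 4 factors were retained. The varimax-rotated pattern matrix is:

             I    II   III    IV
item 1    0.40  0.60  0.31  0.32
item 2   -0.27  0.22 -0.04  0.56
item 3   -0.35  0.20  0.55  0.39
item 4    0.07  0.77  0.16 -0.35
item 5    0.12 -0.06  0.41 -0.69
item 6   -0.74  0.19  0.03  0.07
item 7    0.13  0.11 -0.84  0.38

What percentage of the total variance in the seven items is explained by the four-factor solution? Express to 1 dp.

Communalities: 0.7185, 0.4365, 0.6171, 0.7459, 0.6622, 0.5895, 0.8790; Σh² = 4.6487.
Total variance with 7 standardized items is 7, so the solution explains 4.6487/7 = 0.6641 = 66.41%.

66.4%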